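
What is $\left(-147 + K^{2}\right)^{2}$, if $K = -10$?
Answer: $2209$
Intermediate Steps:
$\left(-147 + K^{2}\right)^{2} = \left(-147 + \left(-10\right)^{2}\right)^{2} = \left(-147 + 100\right)^{2} = \left(-47\right)^{2} = 2209$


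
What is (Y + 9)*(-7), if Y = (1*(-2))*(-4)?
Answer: -119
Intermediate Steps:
Y = 8 (Y = -2*(-4) = 8)
(Y + 9)*(-7) = (8 + 9)*(-7) = 17*(-7) = -119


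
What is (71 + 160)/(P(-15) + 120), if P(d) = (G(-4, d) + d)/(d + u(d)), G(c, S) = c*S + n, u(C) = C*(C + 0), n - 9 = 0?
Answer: 2695/1403 ≈ 1.9209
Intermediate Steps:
n = 9 (n = 9 + 0 = 9)
u(C) = C² (u(C) = C*C = C²)
G(c, S) = 9 + S*c (G(c, S) = c*S + 9 = S*c + 9 = 9 + S*c)
P(d) = (9 - 3*d)/(d + d²) (P(d) = ((9 + d*(-4)) + d)/(d + d²) = ((9 - 4*d) + d)/(d + d²) = (9 - 3*d)/(d + d²))
(71 + 160)/(P(-15) + 120) = (71 + 160)/(3*(3 - 1*(-15))/(-15*(1 - 15)) + 120) = 231/(3*(-1/15)*(3 + 15)/(-14) + 120) = 231/(3*(-1/15)*(-1/14)*18 + 120) = 231/(9/35 + 120) = 231/(4209/35) = 231*(35/4209) = 2695/1403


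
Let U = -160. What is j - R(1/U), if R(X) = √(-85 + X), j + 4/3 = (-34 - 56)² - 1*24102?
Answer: -48010/3 - I*√136010/40 ≈ -16003.0 - 9.2199*I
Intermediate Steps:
j = -48010/3 (j = -4/3 + ((-34 - 56)² - 1*24102) = -4/3 + ((-90)² - 24102) = -4/3 + (8100 - 24102) = -4/3 - 16002 = -48010/3 ≈ -16003.)
j - R(1/U) = -48010/3 - √(-85 + 1/(-160)) = -48010/3 - √(-85 - 1/160) = -48010/3 - √(-13601/160) = -48010/3 - I*√136010/40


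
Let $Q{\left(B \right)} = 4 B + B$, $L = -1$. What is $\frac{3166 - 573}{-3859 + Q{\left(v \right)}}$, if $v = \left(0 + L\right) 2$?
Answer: $- \frac{2593}{3869} \approx -0.6702$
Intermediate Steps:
$v = -2$ ($v = \left(0 - 1\right) 2 = \left(-1\right) 2 = -2$)
$Q{\left(B \right)} = 5 B$
$\frac{3166 - 573}{-3859 + Q{\left(v \right)}} = \frac{3166 - 573}{-3859 + 5 \left(-2\right)} = \frac{2593}{-3859 - 10} = \frac{2593}{-3869} = 2593 \left(- \frac{1}{3869}\right) = - \frac{2593}{3869}$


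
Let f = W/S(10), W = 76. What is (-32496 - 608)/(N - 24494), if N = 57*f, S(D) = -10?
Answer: 41380/31159 ≈ 1.3280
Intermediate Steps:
f = -38/5 (f = 76/(-10) = 76*(-1/10) = -38/5 ≈ -7.6000)
N = -2166/5 (N = 57*(-38/5) = -2166/5 ≈ -433.20)
(-32496 - 608)/(N - 24494) = (-32496 - 608)/(-2166/5 - 24494) = -33104/(-124636/5) = -33104*(-5/124636) = 41380/31159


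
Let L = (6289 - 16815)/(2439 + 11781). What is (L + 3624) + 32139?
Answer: 254269667/7110 ≈ 35762.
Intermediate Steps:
L = -5263/7110 (L = -10526/14220 = -10526*1/14220 = -5263/7110 ≈ -0.74022)
(L + 3624) + 32139 = (-5263/7110 + 3624) + 32139 = 25761377/7110 + 32139 = 254269667/7110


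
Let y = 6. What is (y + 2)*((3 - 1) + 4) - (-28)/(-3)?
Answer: 116/3 ≈ 38.667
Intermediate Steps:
(y + 2)*((3 - 1) + 4) - (-28)/(-3) = (6 + 2)*((3 - 1) + 4) - (-28)/(-3) = 8*(2 + 4) - (-28)*(-1)/3 = 8*6 - 2*14/3 = 48 - 28/3 = 116/3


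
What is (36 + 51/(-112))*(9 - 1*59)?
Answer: -99525/56 ≈ -1777.2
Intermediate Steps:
(36 + 51/(-112))*(9 - 1*59) = (36 + 51*(-1/112))*(9 - 59) = (36 - 51/112)*(-50) = (3981/112)*(-50) = -99525/56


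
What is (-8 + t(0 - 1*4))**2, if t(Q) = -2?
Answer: 100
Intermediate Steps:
(-8 + t(0 - 1*4))**2 = (-8 - 2)**2 = (-10)**2 = 100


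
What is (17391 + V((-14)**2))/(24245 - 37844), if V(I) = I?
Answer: -17587/13599 ≈ -1.2933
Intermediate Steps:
(17391 + V((-14)**2))/(24245 - 37844) = (17391 + (-14)**2)/(24245 - 37844) = (17391 + 196)/(-13599) = 17587*(-1/13599) = -17587/13599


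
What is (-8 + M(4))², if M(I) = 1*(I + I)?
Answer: 0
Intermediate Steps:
M(I) = 2*I (M(I) = 1*(2*I) = 2*I)
(-8 + M(4))² = (-8 + 2*4)² = (-8 + 8)² = 0² = 0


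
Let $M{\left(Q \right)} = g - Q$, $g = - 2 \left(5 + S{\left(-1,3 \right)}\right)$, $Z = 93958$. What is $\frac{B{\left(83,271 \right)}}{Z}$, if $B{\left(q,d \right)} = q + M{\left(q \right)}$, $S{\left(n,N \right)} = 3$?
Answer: $- \frac{8}{46979} \approx -0.00017029$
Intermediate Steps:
$g = -16$ ($g = - 2 \left(5 + 3\right) = \left(-2\right) 8 = -16$)
$M{\left(Q \right)} = -16 - Q$
$B{\left(q,d \right)} = -16$ ($B{\left(q,d \right)} = q - \left(16 + q\right) = -16$)
$\frac{B{\left(83,271 \right)}}{Z} = - \frac{16}{93958} = \left(-16\right) \frac{1}{93958} = - \frac{8}{46979}$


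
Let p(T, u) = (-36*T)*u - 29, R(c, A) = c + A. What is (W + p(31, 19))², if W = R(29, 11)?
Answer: 449143249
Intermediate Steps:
R(c, A) = A + c
W = 40 (W = 11 + 29 = 40)
p(T, u) = -29 - 36*T*u (p(T, u) = -36*T*u - 29 = -29 - 36*T*u)
(W + p(31, 19))² = (40 + (-29 - 36*31*19))² = (40 + (-29 - 21204))² = (40 - 21233)² = (-21193)² = 449143249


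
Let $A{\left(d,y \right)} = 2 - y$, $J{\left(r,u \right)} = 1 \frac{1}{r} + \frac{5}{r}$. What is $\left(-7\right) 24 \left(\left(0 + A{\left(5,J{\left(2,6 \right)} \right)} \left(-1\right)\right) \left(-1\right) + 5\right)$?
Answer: $-672$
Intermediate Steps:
$J{\left(r,u \right)} = \frac{6}{r}$ ($J{\left(r,u \right)} = \frac{1}{r} + \frac{5}{r} = \frac{6}{r}$)
$\left(-7\right) 24 \left(\left(0 + A{\left(5,J{\left(2,6 \right)} \right)} \left(-1\right)\right) \left(-1\right) + 5\right) = \left(-7\right) 24 \left(\left(0 + \left(2 - \frac{6}{2}\right) \left(-1\right)\right) \left(-1\right) + 5\right) = - 168 \left(\left(0 + \left(2 - 6 \cdot \frac{1}{2}\right) \left(-1\right)\right) \left(-1\right) + 5\right) = - 168 \left(\left(0 + \left(2 - 3\right) \left(-1\right)\right) \left(-1\right) + 5\right) = - 168 \left(\left(0 - -1\right) \left(-1\right) + 5\right) = - 168 \left(\left(0 + 1\right) \left(-1\right) + 5\right) = - 168 \left(1 \left(-1\right) + 5\right) = - 168 \left(-1 + 5\right) = \left(-168\right) 4 = -672$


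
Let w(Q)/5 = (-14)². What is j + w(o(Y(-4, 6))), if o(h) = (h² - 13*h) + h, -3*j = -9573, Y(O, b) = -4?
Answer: 4171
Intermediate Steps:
j = 3191 (j = -⅓*(-9573) = 3191)
o(h) = h² - 12*h
w(Q) = 980 (w(Q) = 5*(-14)² = 5*196 = 980)
j + w(o(Y(-4, 6))) = 3191 + 980 = 4171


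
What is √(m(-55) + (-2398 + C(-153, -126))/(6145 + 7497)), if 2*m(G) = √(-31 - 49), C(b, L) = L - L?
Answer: √(-8178379 + 93052082*I*√5)/6821 ≈ 1.4663 + 1.525*I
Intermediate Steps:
C(b, L) = 0
m(G) = 2*I*√5 (m(G) = √(-31 - 49)/2 = √(-80)/2 = (4*I*√5)/2 = 2*I*√5)
√(m(-55) + (-2398 + C(-153, -126))/(6145 + 7497)) = √(2*I*√5 + (-2398 + 0)/(6145 + 7497)) = √(2*I*√5 - 2398/13642) = √(2*I*√5 - 2398*1/13642) = √(2*I*√5 - 1199/6821) = √(-1199/6821 + 2*I*√5)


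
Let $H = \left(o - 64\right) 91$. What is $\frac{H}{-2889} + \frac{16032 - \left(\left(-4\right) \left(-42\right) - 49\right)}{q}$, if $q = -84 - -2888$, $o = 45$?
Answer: $\frac{50820773}{8100756} \approx 6.2736$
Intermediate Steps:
$q = 2804$ ($q = -84 + 2888 = 2804$)
$H = -1729$ ($H = \left(45 - 64\right) 91 = \left(-19\right) 91 = -1729$)
$\frac{H}{-2889} + \frac{16032 - \left(\left(-4\right) \left(-42\right) - 49\right)}{q} = - \frac{1729}{-2889} + \frac{16032 - \left(\left(-4\right) \left(-42\right) - 49\right)}{2804} = \left(-1729\right) \left(- \frac{1}{2889}\right) + \left(16032 - \left(168 - 49\right)\right) \frac{1}{2804} = \frac{1729}{2889} + \left(16032 - 119\right) \frac{1}{2804} = \frac{1729}{2889} + 15913 \cdot \frac{1}{2804} = \frac{1729}{2889} + \frac{15913}{2804} = \frac{50820773}{8100756}$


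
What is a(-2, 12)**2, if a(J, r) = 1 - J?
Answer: 9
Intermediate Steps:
a(-2, 12)**2 = (1 - 1*(-2))**2 = (1 + 2)**2 = 3**2 = 9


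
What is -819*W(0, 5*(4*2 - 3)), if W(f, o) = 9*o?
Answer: -184275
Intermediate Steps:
-819*W(0, 5*(4*2 - 3)) = -7371*5*(4*2 - 3) = -7371*5*(8 - 3) = -7371*5*5 = -7371*25 = -819*225 = -184275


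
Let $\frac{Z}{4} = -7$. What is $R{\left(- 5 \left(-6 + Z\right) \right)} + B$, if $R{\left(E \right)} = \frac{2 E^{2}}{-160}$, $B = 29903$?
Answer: $\frac{118167}{4} \approx 29542.0$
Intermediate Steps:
$Z = -28$ ($Z = 4 \left(-7\right) = -28$)
$R{\left(E \right)} = - \frac{E^{2}}{80}$ ($R{\left(E \right)} = 2 E^{2} \left(- \frac{1}{160}\right) = - \frac{E^{2}}{80}$)
$R{\left(- 5 \left(-6 + Z\right) \right)} + B = - \frac{\left(- 5 \left(-6 - 28\right)\right)^{2}}{80} + 29903 = - \frac{\left(\left(-5\right) \left(-34\right)\right)^{2}}{80} + 29903 = - \frac{170^{2}}{80} + 29903 = \left(- \frac{1}{80}\right) 28900 + 29903 = - \frac{1445}{4} + 29903 = \frac{118167}{4}$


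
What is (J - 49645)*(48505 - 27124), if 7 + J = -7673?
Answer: -1225665825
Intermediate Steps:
J = -7680 (J = -7 - 7673 = -7680)
(J - 49645)*(48505 - 27124) = (-7680 - 49645)*(48505 - 27124) = -57325*21381 = -1225665825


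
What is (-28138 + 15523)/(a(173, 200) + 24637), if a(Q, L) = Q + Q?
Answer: -12615/24983 ≈ -0.50494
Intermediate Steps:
a(Q, L) = 2*Q
(-28138 + 15523)/(a(173, 200) + 24637) = (-28138 + 15523)/(2*173 + 24637) = -12615/(346 + 24637) = -12615/24983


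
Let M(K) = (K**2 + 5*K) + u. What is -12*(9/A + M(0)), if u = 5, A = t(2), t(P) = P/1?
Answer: -114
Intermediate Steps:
t(P) = P (t(P) = P*1 = P)
A = 2
M(K) = 5 + K**2 + 5*K (M(K) = (K**2 + 5*K) + 5 = 5 + K**2 + 5*K)
-12*(9/A + M(0)) = -12*(9/2 + (5 + 0**2 + 5*0)) = -12*(9*(1/2) + (5 + 0 + 0)) = -12*(9/2 + 5) = -12*19/2 = -114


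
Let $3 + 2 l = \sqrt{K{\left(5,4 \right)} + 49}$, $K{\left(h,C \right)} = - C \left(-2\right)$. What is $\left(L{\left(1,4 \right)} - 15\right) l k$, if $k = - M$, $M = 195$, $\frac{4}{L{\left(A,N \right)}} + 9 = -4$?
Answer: $- \frac{8955}{2} + \frac{2985 \sqrt{57}}{2} \approx 6790.6$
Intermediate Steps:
$L{\left(A,N \right)} = - \frac{4}{13}$ ($L{\left(A,N \right)} = \frac{4}{-9 - 4} = \frac{4}{-13} = 4 \left(- \frac{1}{13}\right) = - \frac{4}{13}$)
$K{\left(h,C \right)} = 2 C$
$l = - \frac{3}{2} + \frac{\sqrt{57}}{2}$ ($l = - \frac{3}{2} + \frac{\sqrt{2 \cdot 4 + 49}}{2} = - \frac{3}{2} + \frac{\sqrt{8 + 49}}{2} = - \frac{3}{2} + \frac{\sqrt{57}}{2} \approx 2.2749$)
$k = -195$ ($k = \left(-1\right) 195 = -195$)
$\left(L{\left(1,4 \right)} - 15\right) l k = \left(- \frac{4}{13} - 15\right) \left(- \frac{3}{2} + \frac{\sqrt{57}}{2}\right) \left(-195\right) = - \frac{199 \left(- \frac{3}{2} + \frac{\sqrt{57}}{2}\right)}{13} \left(-195\right) = \left(\frac{597}{26} - \frac{199 \sqrt{57}}{26}\right) \left(-195\right) = - \frac{8955}{2} + \frac{2985 \sqrt{57}}{2}$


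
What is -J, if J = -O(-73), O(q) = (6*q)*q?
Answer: 31974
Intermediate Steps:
O(q) = 6*q²
J = -31974 (J = -6*(-73)² = -6*5329 = -1*31974 = -31974)
-J = -1*(-31974) = 31974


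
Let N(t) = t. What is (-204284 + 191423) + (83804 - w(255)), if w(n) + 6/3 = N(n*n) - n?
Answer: 6175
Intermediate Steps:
w(n) = -2 + n**2 - n (w(n) = -2 + (n*n - n) = -2 + (n**2 - n) = -2 + n**2 - n)
(-204284 + 191423) + (83804 - w(255)) = (-204284 + 191423) + (83804 - (-2 + 255**2 - 1*255)) = -12861 + (83804 - (-2 + 65025 - 255)) = -12861 + (83804 - 1*64768) = -12861 + (83804 - 64768) = -12861 + 19036 = 6175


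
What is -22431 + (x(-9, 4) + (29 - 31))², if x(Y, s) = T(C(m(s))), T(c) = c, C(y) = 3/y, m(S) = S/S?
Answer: -22430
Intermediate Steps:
m(S) = 1
x(Y, s) = 3 (x(Y, s) = 3/1 = 3*1 = 3)
-22431 + (x(-9, 4) + (29 - 31))² = -22431 + (3 + (29 - 31))² = -22431 + (3 - 2)² = -22431 + 1² = -22431 + 1 = -22430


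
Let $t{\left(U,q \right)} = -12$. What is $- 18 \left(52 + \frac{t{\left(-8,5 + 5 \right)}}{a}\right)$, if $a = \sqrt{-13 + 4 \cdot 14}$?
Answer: $-936 + \frac{216 \sqrt{43}}{43} \approx -903.06$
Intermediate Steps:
$a = \sqrt{43}$ ($a = \sqrt{-13 + 56} = \sqrt{43} \approx 6.5574$)
$- 18 \left(52 + \frac{t{\left(-8,5 + 5 \right)}}{a}\right) = - 18 \left(52 - \frac{12}{\sqrt{43}}\right) = - 18 \left(52 - 12 \frac{\sqrt{43}}{43}\right) = - 18 \left(52 - \frac{12 \sqrt{43}}{43}\right) = -936 + \frac{216 \sqrt{43}}{43}$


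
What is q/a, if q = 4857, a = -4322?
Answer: -4857/4322 ≈ -1.1238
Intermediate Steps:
q/a = 4857/(-4322) = 4857*(-1/4322) = -4857/4322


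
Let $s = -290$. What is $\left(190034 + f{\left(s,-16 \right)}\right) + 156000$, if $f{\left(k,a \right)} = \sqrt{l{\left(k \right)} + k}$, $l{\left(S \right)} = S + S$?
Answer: $346034 + i \sqrt{870} \approx 3.4603 \cdot 10^{5} + 29.496 i$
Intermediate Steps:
$l{\left(S \right)} = 2 S$
$f{\left(k,a \right)} = \sqrt{3} \sqrt{k}$ ($f{\left(k,a \right)} = \sqrt{2 k + k} = \sqrt{3 k} = \sqrt{3} \sqrt{k}$)
$\left(190034 + f{\left(s,-16 \right)}\right) + 156000 = \left(190034 + \sqrt{3} \sqrt{-290}\right) + 156000 = \left(190034 + \sqrt{3} i \sqrt{290}\right) + 156000 = \left(190034 + i \sqrt{870}\right) + 156000 = 346034 + i \sqrt{870}$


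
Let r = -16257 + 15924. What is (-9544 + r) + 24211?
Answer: 14334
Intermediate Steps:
r = -333
(-9544 + r) + 24211 = (-9544 - 333) + 24211 = -9877 + 24211 = 14334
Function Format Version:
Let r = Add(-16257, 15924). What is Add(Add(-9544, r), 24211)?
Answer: 14334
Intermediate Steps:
r = -333
Add(Add(-9544, r), 24211) = Add(Add(-9544, -333), 24211) = Add(-9877, 24211) = 14334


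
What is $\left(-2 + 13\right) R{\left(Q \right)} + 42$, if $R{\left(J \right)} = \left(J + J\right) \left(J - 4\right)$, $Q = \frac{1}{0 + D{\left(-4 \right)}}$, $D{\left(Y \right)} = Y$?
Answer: $\frac{523}{8} \approx 65.375$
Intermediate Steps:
$Q = - \frac{1}{4}$ ($Q = \frac{1}{0 - 4} = \frac{1}{-4} = - \frac{1}{4} \approx -0.25$)
$R{\left(J \right)} = 2 J \left(-4 + J\right)$
$\left(-2 + 13\right) R{\left(Q \right)} + 42 = \left(-2 + 13\right) 2 \left(- \frac{1}{4}\right) \left(-4 - \frac{1}{4}\right) + 42 = 11 \cdot 2 \left(- \frac{1}{4}\right) \left(- \frac{17}{4}\right) + 42 = 11 \cdot \frac{17}{8} + 42 = \frac{187}{8} + 42 = \frac{523}{8}$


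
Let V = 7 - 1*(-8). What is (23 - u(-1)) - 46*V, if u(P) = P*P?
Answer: -668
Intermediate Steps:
u(P) = P²
V = 15 (V = 7 + 8 = 15)
(23 - u(-1)) - 46*V = (23 - 1*(-1)²) - 46*15 = (23 - 1*1) - 690 = (23 - 1) - 690 = 22 - 690 = -668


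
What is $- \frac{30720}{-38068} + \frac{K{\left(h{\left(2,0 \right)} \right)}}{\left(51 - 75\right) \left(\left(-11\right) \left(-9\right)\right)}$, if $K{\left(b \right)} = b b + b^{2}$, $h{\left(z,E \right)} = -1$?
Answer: $\frac{9114323}{11306196} \approx 0.80614$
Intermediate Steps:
$K{\left(b \right)} = 2 b^{2}$ ($K{\left(b \right)} = b^{2} + b^{2} = 2 b^{2}$)
$- \frac{30720}{-38068} + \frac{K{\left(h{\left(2,0 \right)} \right)}}{\left(51 - 75\right) \left(\left(-11\right) \left(-9\right)\right)} = - \frac{30720}{-38068} + \frac{2 \left(-1\right)^{2}}{\left(51 - 75\right) \left(\left(-11\right) \left(-9\right)\right)} = \left(-30720\right) \left(- \frac{1}{38068}\right) + \frac{2 \cdot 1}{\left(-24\right) 99} = \frac{7680}{9517} + \frac{2}{-2376} = \frac{7680}{9517} + 2 \left(- \frac{1}{2376}\right) = \frac{7680}{9517} - \frac{1}{1188} = \frac{9114323}{11306196}$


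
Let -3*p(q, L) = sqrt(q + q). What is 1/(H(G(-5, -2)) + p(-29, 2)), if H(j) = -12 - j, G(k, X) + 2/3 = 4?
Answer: -69/1087 + 3*I*sqrt(58)/2174 ≈ -0.063478 + 0.010509*I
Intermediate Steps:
p(q, L) = -sqrt(2)*sqrt(q)/3 (p(q, L) = -sqrt(q + q)/3 = -sqrt(2)*sqrt(q)/3)
G(k, X) = 10/3 (G(k, X) = -2/3 + 4 = 10/3)
1/(H(G(-5, -2)) + p(-29, 2)) = 1/((-12 - 1*10/3) - sqrt(2)*sqrt(-29)/3) = 1/((-12 - 10/3) - sqrt(2)*I*sqrt(29)/3) = 1/(-46/3 - I*sqrt(58)/3)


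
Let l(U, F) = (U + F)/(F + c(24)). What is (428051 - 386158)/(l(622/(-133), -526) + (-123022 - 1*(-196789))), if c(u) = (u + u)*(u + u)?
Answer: 4953302641/8721953489 ≈ 0.56791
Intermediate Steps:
c(u) = 4*u² (c(u) = (2*u)*(2*u) = 4*u²)
l(U, F) = (F + U)/(2304 + F) (l(U, F) = (U + F)/(F + 4*24²) = (F + U)/(F + 4*576) = (F + U)/(F + 2304) = (F + U)/(2304 + F))
(428051 - 386158)/(l(622/(-133), -526) + (-123022 - 1*(-196789))) = (428051 - 386158)/((-526 + 622/(-133))/(2304 - 526) + (-123022 - 1*(-196789))) = 41893/((-526 + 622*(-1/133))/1778 + (-123022 + 196789)) = 41893/((-526 - 622/133)/1778 + 73767) = 41893/((1/1778)*(-70580/133) + 73767) = 41893/(-35290/118237 + 73767) = 41893/(8721953489/118237) = 41893*(118237/8721953489) = 4953302641/8721953489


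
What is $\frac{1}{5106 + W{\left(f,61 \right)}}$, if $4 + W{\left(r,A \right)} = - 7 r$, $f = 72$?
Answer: $\frac{1}{4598} \approx 0.00021749$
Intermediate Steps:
$W{\left(r,A \right)} = -4 - 7 r$
$\frac{1}{5106 + W{\left(f,61 \right)}} = \frac{1}{5106 - 508} = \frac{1}{4598}$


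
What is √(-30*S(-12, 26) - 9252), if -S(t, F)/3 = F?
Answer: 48*I*√3 ≈ 83.138*I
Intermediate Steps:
S(t, F) = -3*F
√(-30*S(-12, 26) - 9252) = √(-(-90)*26 - 9252) = √(-30*(-78) - 9252) = √(2340 - 9252) = √(-6912) = 48*I*√3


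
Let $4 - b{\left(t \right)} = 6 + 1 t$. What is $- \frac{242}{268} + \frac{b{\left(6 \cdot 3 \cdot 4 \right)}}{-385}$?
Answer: $- \frac{36669}{51590} \approx -0.71078$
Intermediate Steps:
$b{\left(t \right)} = -2 - t$ ($b{\left(t \right)} = 4 - \left(6 + 1 t\right) = 4 - \left(6 + t\right) = -2 - t$)
$- \frac{242}{268} + \frac{b{\left(6 \cdot 3 \cdot 4 \right)}}{-385} = - \frac{242}{268} + \frac{-2 - 6 \cdot 3 \cdot 4}{-385} = \left(-242\right) \frac{1}{268} + \left(-2 - 18 \cdot 4\right) \left(- \frac{1}{385}\right) = - \frac{121}{134} + \left(-2 - 72\right) \left(- \frac{1}{385}\right) = - \frac{121}{134} - - \frac{74}{385} = - \frac{121}{134} + \frac{74}{385} = - \frac{36669}{51590}$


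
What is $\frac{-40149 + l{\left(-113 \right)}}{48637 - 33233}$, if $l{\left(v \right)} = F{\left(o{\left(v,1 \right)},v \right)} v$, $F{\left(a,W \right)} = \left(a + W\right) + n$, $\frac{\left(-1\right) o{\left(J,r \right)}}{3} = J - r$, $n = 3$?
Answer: $- \frac{66365}{15404} \approx -4.3083$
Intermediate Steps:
$o{\left(J,r \right)} = - 3 J + 3 r$ ($o{\left(J,r \right)} = - 3 \left(J - r\right) = - 3 J + 3 r$)
$F{\left(a,W \right)} = 3 + W + a$ ($F{\left(a,W \right)} = \left(a + W\right) + 3 = \left(W + a\right) + 3 = 3 + W + a$)
$l{\left(v \right)} = v \left(6 - 2 v\right)$ ($l{\left(v \right)} = \left(3 + v - \left(-3 + 3 v\right)\right) v = \left(6 - 2 v\right) v = v \left(6 - 2 v\right)$)
$\frac{-40149 + l{\left(-113 \right)}}{48637 - 33233} = \frac{-40149 + 2 \left(-113\right) \left(3 - -113\right)}{48637 - 33233} = \frac{-40149 + 2 \left(-113\right) \left(3 + 113\right)}{15404} = \left(-40149 + 2 \left(-113\right) 116\right) \frac{1}{15404} = \left(-40149 - 26216\right) \frac{1}{15404} = \left(-66365\right) \frac{1}{15404} = - \frac{66365}{15404}$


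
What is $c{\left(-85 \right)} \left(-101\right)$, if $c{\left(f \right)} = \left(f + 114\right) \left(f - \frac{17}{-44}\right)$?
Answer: $\frac{10904667}{44} \approx 2.4783 \cdot 10^{5}$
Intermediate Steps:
$c{\left(f \right)} = \left(114 + f\right) \left(\frac{17}{44} + f\right)$ ($c{\left(f \right)} = \left(114 + f\right) \left(f - - \frac{17}{44}\right) = \left(114 + f\right) \left(f + \frac{17}{44}\right) = \left(114 + f\right) \left(\frac{17}{44} + f\right)$)
$c{\left(-85 \right)} \left(-101\right) = \left(\frac{969}{22} + \left(-85\right)^{2} + \frac{5033}{44} \left(-85\right)\right) \left(-101\right) = \left(\frac{969}{22} + 7225 - \frac{427805}{44}\right) \left(-101\right) = \left(- \frac{107967}{44}\right) \left(-101\right) = \frac{10904667}{44}$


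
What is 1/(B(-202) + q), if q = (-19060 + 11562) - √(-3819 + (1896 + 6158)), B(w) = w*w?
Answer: 4758/158469343 + 11*√35/1109285401 ≈ 3.0083e-5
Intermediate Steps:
B(w) = w²
q = -7498 - 11*√35 (q = -7498 - √(-3819 + 8054) = -7498 - √4235 = -7498 - 11*√35 ≈ -7563.1)
1/(B(-202) + q) = 1/((-202)² + (-7498 - 11*√35)) = 1/(40804 + (-7498 - 11*√35)) = 1/(33306 - 11*√35)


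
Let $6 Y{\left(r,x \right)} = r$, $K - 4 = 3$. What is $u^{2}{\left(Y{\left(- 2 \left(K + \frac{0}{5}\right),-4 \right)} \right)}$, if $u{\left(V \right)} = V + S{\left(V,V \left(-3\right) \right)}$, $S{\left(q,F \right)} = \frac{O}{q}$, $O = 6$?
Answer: $\frac{10609}{441} \approx 24.057$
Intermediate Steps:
$K = 7$ ($K = 4 + 3 = 7$)
$S{\left(q,F \right)} = \frac{6}{q}$
$Y{\left(r,x \right)} = \frac{r}{6}$
$u{\left(V \right)} = V + \frac{6}{V}$
$u^{2}{\left(Y{\left(- 2 \left(K + \frac{0}{5}\right),-4 \right)} \right)} = \left(\frac{\left(-2\right) \left(7 + \frac{0}{5}\right)}{6} + \frac{6}{\frac{1}{6} \left(- 2 \left(7 + \frac{0}{5}\right)\right)}\right)^{2} = \left(\frac{\left(-2\right) \left(7 + 0 \cdot \frac{1}{5}\right)}{6} + \frac{6}{\frac{1}{6} \left(- 2 \left(7 + 0 \cdot \frac{1}{5}\right)\right)}\right)^{2} = \left(\frac{\left(-2\right) \left(7 + 0\right)}{6} + \frac{6}{\frac{1}{6} \left(- 2 \left(7 + 0\right)\right)}\right)^{2} = \left(\frac{\left(-2\right) 7}{6} + \frac{6}{\frac{1}{6} \left(\left(-2\right) 7\right)}\right)^{2} = \left(\frac{1}{6} \left(-14\right) + \frac{6}{\frac{1}{6} \left(-14\right)}\right)^{2} = \left(- \frac{7}{3} + \frac{6}{- \frac{7}{3}}\right)^{2} = \left(- \frac{7}{3} + 6 \left(- \frac{3}{7}\right)\right)^{2} = \left(- \frac{7}{3} - \frac{18}{7}\right)^{2} = \left(- \frac{103}{21}\right)^{2} = \frac{10609}{441}$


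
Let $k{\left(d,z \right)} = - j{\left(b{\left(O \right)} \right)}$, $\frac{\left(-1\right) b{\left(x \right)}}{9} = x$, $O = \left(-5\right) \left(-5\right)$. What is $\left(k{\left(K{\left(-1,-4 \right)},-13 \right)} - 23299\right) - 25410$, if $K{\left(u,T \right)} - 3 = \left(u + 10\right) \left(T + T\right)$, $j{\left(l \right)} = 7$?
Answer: $-48716$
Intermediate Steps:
$O = 25$
$b{\left(x \right)} = - 9 x$
$K{\left(u,T \right)} = 3 + 2 T \left(10 + u\right)$ ($K{\left(u,T \right)} = 3 + \left(u + 10\right) \left(T + T\right) = 3 + \left(10 + u\right) 2 T = 3 + 2 T \left(10 + u\right)$)
$k{\left(d,z \right)} = -7$ ($k{\left(d,z \right)} = \left(-1\right) 7 = -7$)
$\left(k{\left(K{\left(-1,-4 \right)},-13 \right)} - 23299\right) - 25410 = \left(-7 - 23299\right) - 25410 = -23306 - 25410 = -48716$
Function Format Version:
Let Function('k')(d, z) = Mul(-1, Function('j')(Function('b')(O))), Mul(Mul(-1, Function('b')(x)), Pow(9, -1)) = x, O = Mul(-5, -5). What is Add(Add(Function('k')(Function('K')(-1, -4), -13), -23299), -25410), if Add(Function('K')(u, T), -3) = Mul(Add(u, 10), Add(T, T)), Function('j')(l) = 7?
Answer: -48716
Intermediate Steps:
O = 25
Function('b')(x) = Mul(-9, x)
Function('K')(u, T) = Add(3, Mul(2, T, Add(10, u))) (Function('K')(u, T) = Add(3, Mul(Add(u, 10), Add(T, T))) = Add(3, Mul(Add(10, u), Mul(2, T))) = Add(3, Mul(2, T, Add(10, u))))
Function('k')(d, z) = -7 (Function('k')(d, z) = Mul(-1, 7) = -7)
Add(Add(Function('k')(Function('K')(-1, -4), -13), -23299), -25410) = Add(Add(-7, -23299), -25410) = Add(-23306, -25410) = -48716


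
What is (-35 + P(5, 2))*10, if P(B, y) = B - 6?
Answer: -360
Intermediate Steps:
P(B, y) = -6 + B
(-35 + P(5, 2))*10 = (-35 + (-6 + 5))*10 = (-35 - 1)*10 = -36*10 = -360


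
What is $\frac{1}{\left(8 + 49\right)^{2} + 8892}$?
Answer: $\frac{1}{12141} \approx 8.2366 \cdot 10^{-5}$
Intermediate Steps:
$\frac{1}{\left(8 + 49\right)^{2} + 8892} = \frac{1}{57^{2} + 8892} = \frac{1}{3249 + 8892} = \frac{1}{12141}$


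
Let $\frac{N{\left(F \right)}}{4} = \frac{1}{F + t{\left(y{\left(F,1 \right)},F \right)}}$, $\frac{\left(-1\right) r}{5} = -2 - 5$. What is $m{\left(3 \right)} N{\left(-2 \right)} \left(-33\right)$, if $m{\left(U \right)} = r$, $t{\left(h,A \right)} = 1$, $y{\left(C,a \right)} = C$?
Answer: $4620$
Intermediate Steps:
$r = 35$ ($r = - 5 \left(-2 - 5\right) = \left(-5\right) \left(-7\right) = 35$)
$m{\left(U \right)} = 35$
$N{\left(F \right)} = \frac{4}{1 + F}$ ($N{\left(F \right)} = \frac{4}{F + 1} = \frac{4}{1 + F}$)
$m{\left(3 \right)} N{\left(-2 \right)} \left(-33\right) = 35 \frac{4}{1 - 2} \left(-33\right) = 35 \frac{4}{-1} \left(-33\right) = 35 \cdot 4 \left(-1\right) \left(-33\right) = 35 \left(-4\right) \left(-33\right) = \left(-140\right) \left(-33\right) = 4620$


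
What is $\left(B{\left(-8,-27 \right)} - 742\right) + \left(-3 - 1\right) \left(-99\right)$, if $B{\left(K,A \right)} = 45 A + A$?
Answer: $-1588$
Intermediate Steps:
$B{\left(K,A \right)} = 46 A$
$\left(B{\left(-8,-27 \right)} - 742\right) + \left(-3 - 1\right) \left(-99\right) = \left(46 \left(-27\right) - 742\right) + \left(-3 - 1\right) \left(-99\right) = \left(-1242 - 742\right) + \left(-3 - 1\right) \left(-99\right) = -1984 - -396 = -1984 + 396 = -1588$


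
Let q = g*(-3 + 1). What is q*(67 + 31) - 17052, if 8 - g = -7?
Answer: -19992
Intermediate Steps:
g = 15 (g = 8 - 1*(-7) = 8 + 7 = 15)
q = -30 (q = 15*(-3 + 1) = 15*(-2) = -30)
q*(67 + 31) - 17052 = -30*(67 + 31) - 17052 = -30*98 - 17052 = -2940 - 17052 = -19992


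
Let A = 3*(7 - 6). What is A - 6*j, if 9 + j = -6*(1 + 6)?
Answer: 309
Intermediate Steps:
j = -51 (j = -9 - 6*(1 + 6) = -9 - 6*7 = -9 - 42 = -51)
A = 3 (A = 3*1 = 3)
A - 6*j = 3 - 6*(-51) = 3 + 306 = 309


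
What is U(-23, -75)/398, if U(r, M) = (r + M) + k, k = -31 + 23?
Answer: -53/199 ≈ -0.26633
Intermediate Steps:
k = -8
U(r, M) = -8 + M + r (U(r, M) = (r + M) - 8 = (M + r) - 8 = -8 + M + r)
U(-23, -75)/398 = (-8 - 75 - 23)/398 = -106*1/398 = -53/199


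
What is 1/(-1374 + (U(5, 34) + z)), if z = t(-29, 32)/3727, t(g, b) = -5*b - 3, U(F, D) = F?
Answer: -3727/5102426 ≈ -0.00073044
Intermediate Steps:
t(g, b) = -3 - 5*b
z = -163/3727 (z = (-3 - 5*32)/3727 = (-3 - 160)*(1/3727) = -163*1/3727 = -163/3727 ≈ -0.043735)
1/(-1374 + (U(5, 34) + z)) = 1/(-1374 + (5 - 163/3727)) = 1/(-1374 + 18472/3727) = 1/(-5102426/3727) = -3727/5102426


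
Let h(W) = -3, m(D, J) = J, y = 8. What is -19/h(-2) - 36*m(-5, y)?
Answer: -845/3 ≈ -281.67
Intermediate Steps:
-19/h(-2) - 36*m(-5, y) = -19/(-3) - 36*8 = -19*(-⅓) - 288 = 19/3 - 288 = -845/3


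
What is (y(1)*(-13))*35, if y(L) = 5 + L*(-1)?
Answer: -1820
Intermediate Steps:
y(L) = 5 - L
(y(1)*(-13))*35 = ((5 - 1*1)*(-13))*35 = ((5 - 1)*(-13))*35 = (4*(-13))*35 = -52*35 = -1820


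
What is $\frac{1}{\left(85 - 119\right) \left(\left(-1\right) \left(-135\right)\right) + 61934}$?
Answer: $\frac{1}{57344} \approx 1.7439 \cdot 10^{-5}$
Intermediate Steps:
$\frac{1}{\left(85 - 119\right) \left(\left(-1\right) \left(-135\right)\right) + 61934} = \frac{1}{\left(-34\right) 135 + 61934} = \frac{1}{-4590 + 61934} = \frac{1}{57344}$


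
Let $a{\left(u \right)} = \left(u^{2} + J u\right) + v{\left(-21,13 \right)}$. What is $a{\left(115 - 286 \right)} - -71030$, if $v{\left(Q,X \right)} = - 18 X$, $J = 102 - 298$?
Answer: $133553$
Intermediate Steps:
$J = -196$
$a{\left(u \right)} = -234 + u^{2} - 196 u$ ($a{\left(u \right)} = \left(u^{2} - 196 u\right) - 234 = -234 + u^{2} - 196 u$)
$a{\left(115 - 286 \right)} - -71030 = \left(-234 + \left(115 - 286\right)^{2} - 196 \left(115 - 286\right)\right) - -71030 = \left(-234 + \left(115 - 286\right)^{2} - 196 \left(115 - 286\right)\right) + 71030 = \left(-234 + \left(-171\right)^{2} - -33516\right) + 71030 = \left(-234 + 29241 + 33516\right) + 71030 = 62523 + 71030 = 133553$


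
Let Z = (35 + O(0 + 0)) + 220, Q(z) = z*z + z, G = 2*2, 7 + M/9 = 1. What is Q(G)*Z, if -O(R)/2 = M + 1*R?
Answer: 7260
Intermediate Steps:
M = -54 (M = -63 + 9*1 = -63 + 9 = -54)
O(R) = 108 - 2*R (O(R) = -2*(-54 + 1*R) = -2*(-54 + R) = 108 - 2*R)
G = 4
Q(z) = z + z**2 (Q(z) = z**2 + z = z + z**2)
Z = 363 (Z = (35 + (108 - 2*(0 + 0))) + 220 = (35 + (108 - 2*0)) + 220 = (35 + (108 + 0)) + 220 = (35 + 108) + 220 = 143 + 220 = 363)
Q(G)*Z = (4*(1 + 4))*363 = (4*5)*363 = 20*363 = 7260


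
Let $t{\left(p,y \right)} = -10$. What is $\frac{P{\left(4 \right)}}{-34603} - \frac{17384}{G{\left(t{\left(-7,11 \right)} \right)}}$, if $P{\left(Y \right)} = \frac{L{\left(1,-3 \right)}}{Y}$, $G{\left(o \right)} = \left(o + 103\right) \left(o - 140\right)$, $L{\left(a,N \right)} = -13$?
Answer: $\frac{1203167779}{965423700} \approx 1.2463$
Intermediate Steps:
$G{\left(o \right)} = \left(-140 + o\right) \left(103 + o\right)$ ($G{\left(o \right)} = \left(103 + o\right) \left(-140 + o\right) = \left(-140 + o\right) \left(103 + o\right)$)
$P{\left(Y \right)} = - \frac{13}{Y}$
$\frac{P{\left(4 \right)}}{-34603} - \frac{17384}{G{\left(t{\left(-7,11 \right)} \right)}} = \frac{\left(-13\right) \frac{1}{4}}{-34603} - \frac{17384}{-14420 + \left(-10\right)^{2} - -370} = \left(-13\right) \frac{1}{4} \left(- \frac{1}{34603}\right) - \frac{17384}{-14420 + 100 + 370} = \left(- \frac{13}{4}\right) \left(- \frac{1}{34603}\right) - \frac{17384}{-13950} = \frac{13}{138412} - - \frac{8692}{6975} = \frac{13}{138412} + \frac{8692}{6975} = \frac{1203167779}{965423700}$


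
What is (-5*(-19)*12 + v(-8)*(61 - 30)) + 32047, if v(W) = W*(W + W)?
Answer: 37155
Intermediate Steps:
v(W) = 2*W**2 (v(W) = W*(2*W) = 2*W**2)
(-5*(-19)*12 + v(-8)*(61 - 30)) + 32047 = (-5*(-19)*12 + (2*(-8)**2)*(61 - 30)) + 32047 = (95*12 + (2*64)*31) + 32047 = (1140 + 128*31) + 32047 = (1140 + 3968) + 32047 = 5108 + 32047 = 37155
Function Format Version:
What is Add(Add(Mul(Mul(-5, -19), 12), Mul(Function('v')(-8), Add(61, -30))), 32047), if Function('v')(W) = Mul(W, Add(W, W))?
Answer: 37155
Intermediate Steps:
Function('v')(W) = Mul(2, Pow(W, 2)) (Function('v')(W) = Mul(W, Mul(2, W)) = Mul(2, Pow(W, 2)))
Add(Add(Mul(Mul(-5, -19), 12), Mul(Function('v')(-8), Add(61, -30))), 32047) = Add(Add(Mul(Mul(-5, -19), 12), Mul(Mul(2, Pow(-8, 2)), Add(61, -30))), 32047) = Add(Add(Mul(95, 12), Mul(Mul(2, 64), 31)), 32047) = Add(Add(1140, Mul(128, 31)), 32047) = Add(Add(1140, 3968), 32047) = Add(5108, 32047) = 37155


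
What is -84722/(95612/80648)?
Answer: -155287724/2173 ≈ -71462.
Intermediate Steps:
-84722/(95612/80648) = -84722/(95612*(1/80648)) = -84722/23903/20162 = -84722*20162/23903 = -155287724/2173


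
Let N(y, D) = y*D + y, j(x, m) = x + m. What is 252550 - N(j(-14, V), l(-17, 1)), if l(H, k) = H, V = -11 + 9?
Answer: 252294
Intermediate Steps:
V = -2
j(x, m) = m + x
N(y, D) = y + D*y (N(y, D) = D*y + y = y + D*y)
252550 - N(j(-14, V), l(-17, 1)) = 252550 - (-2 - 14)*(1 - 17) = 252550 - (-16)*(-16) = 252550 - 1*256 = 252550 - 256 = 252294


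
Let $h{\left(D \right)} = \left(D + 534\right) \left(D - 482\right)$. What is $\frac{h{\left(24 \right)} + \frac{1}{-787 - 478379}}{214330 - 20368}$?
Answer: $- \frac{122457579625}{92939995692} \approx -1.3176$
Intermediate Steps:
$h{\left(D \right)} = \left(-482 + D\right) \left(534 + D\right)$ ($h{\left(D \right)} = \left(534 + D\right) \left(-482 + D\right) = \left(-482 + D\right) \left(534 + D\right)$)
$\frac{h{\left(24 \right)} + \frac{1}{-787 - 478379}}{214330 - 20368} = \frac{\left(-257388 + 24^{2} + 52 \cdot 24\right) + \frac{1}{-787 - 478379}}{214330 - 20368} = \frac{\left(-257388 + 576 + 1248\right) + \frac{1}{-479166}}{193962} = \left(-255564 - \frac{1}{479166}\right) \frac{1}{193962} = \left(- \frac{122457579625}{479166}\right) \frac{1}{193962} = - \frac{122457579625}{92939995692}$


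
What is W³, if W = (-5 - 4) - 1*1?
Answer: -1000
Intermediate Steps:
W = -10 (W = -9 - 1 = -10)
W³ = (-10)³ = -1000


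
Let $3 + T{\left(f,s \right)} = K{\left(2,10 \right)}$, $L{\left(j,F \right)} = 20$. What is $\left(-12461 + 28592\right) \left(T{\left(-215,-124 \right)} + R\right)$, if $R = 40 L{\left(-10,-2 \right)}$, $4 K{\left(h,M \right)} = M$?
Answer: $\frac{25793469}{2} \approx 1.2897 \cdot 10^{7}$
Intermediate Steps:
$K{\left(h,M \right)} = \frac{M}{4}$
$R = 800$ ($R = 40 \cdot 20 = 800$)
$T{\left(f,s \right)} = - \frac{1}{2}$ ($T{\left(f,s \right)} = -3 + \frac{1}{4} \cdot 10 = -3 + \frac{5}{2} = - \frac{1}{2}$)
$\left(-12461 + 28592\right) \left(T{\left(-215,-124 \right)} + R\right) = \left(-12461 + 28592\right) \left(- \frac{1}{2} + 800\right) = 16131 \cdot \frac{1599}{2} = \frac{25793469}{2}$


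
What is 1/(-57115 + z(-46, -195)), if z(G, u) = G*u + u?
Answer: -1/48340 ≈ -2.0687e-5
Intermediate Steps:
z(G, u) = u + G*u
1/(-57115 + z(-46, -195)) = 1/(-57115 - 195*(1 - 46)) = 1/(-57115 - 195*(-45)) = 1/(-57115 + 8775) = 1/(-48340) = -1/48340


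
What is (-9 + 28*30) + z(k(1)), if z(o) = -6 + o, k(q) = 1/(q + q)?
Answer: 1651/2 ≈ 825.50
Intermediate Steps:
k(q) = 1/(2*q)
(-9 + 28*30) + z(k(1)) = (-9 + 28*30) + (-6 + (1/2)/1) = (-9 + 840) + (-6 + (1/2)*1) = 831 + (-6 + 1/2) = 831 - 11/2 = 1651/2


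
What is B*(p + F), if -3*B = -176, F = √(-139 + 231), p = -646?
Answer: -113696/3 + 352*√23/3 ≈ -37336.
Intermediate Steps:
F = 2*√23 (F = √92 = 2*√23 ≈ 9.5917)
B = 176/3 (B = -⅓*(-176) = 176/3 ≈ 58.667)
B*(p + F) = 176*(-646 + 2*√23)/3 = -113696/3 + 352*√23/3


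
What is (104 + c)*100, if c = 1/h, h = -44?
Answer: 114375/11 ≈ 10398.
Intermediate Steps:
c = -1/44 (c = 1/(-44) = -1/44 ≈ -0.022727)
(104 + c)*100 = (104 - 1/44)*100 = (4575/44)*100 = 114375/11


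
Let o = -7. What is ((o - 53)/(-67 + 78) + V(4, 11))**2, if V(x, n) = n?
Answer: 3721/121 ≈ 30.752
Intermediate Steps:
((o - 53)/(-67 + 78) + V(4, 11))**2 = ((-7 - 53)/(-67 + 78) + 11)**2 = (-60/11 + 11)**2 = (61/11)**2 = 3721/121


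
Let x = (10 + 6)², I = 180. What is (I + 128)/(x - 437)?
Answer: -308/181 ≈ -1.7017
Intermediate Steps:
x = 256 (x = 16² = 256)
(I + 128)/(x - 437) = (180 + 128)/(256 - 437) = 308/(-181) = 308*(-1/181) = -308/181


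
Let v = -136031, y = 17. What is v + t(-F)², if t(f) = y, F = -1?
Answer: -135742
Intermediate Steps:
t(f) = 17
v + t(-F)² = -136031 + 17² = -136031 + 289 = -135742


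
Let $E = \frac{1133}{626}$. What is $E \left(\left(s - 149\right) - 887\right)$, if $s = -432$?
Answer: $- \frac{831622}{313} \approx -2656.9$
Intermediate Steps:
$E = \frac{1133}{626}$ ($E = 1133 \cdot \frac{1}{626} = \frac{1133}{626} \approx 1.8099$)
$E \left(\left(s - 149\right) - 887\right) = \frac{1133 \left(\left(-432 - 149\right) - 887\right)}{626} = \frac{1133 \left(-581 - 887\right)}{626} = \frac{1133}{626} \left(-1468\right) = - \frac{831622}{313}$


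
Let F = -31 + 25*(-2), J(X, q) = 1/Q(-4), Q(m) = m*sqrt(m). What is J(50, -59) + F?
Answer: -81 + I/8 ≈ -81.0 + 0.125*I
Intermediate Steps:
Q(m) = m**(3/2)
J(X, q) = I/8 (J(X, q) = 1/((-4)**(3/2)) = 1/(-8*I) = I/8)
F = -81 (F = -31 - 50 = -81)
J(50, -59) + F = I/8 - 81 = -81 + I/8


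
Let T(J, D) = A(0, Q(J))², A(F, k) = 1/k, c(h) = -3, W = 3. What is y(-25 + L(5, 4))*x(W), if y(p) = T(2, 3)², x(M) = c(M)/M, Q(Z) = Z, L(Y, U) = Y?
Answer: -1/16 ≈ -0.062500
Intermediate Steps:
x(M) = -3/M
T(J, D) = J⁻² (T(J, D) = (1/J)² = J⁻²)
y(p) = 1/16 (y(p) = (2⁻²)² = (¼)² = 1/16)
y(-25 + L(5, 4))*x(W) = (-3/3)/16 = (-3*⅓)/16 = (1/16)*(-1) = -1/16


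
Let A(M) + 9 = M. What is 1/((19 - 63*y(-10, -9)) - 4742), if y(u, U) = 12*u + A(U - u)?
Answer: 1/3341 ≈ 0.00029931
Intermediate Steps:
A(M) = -9 + M
y(u, U) = -9 + U + 11*u (y(u, U) = 12*u + (-9 + (U - u)) = 12*u + (-9 + U - u) = -9 + U + 11*u)
1/((19 - 63*y(-10, -9)) - 4742) = 1/((19 - 63*(-9 - 9 + 11*(-10))) - 4742) = 1/((19 - 63*(-9 - 9 - 110)) - 4742) = 1/((19 - 63*(-128)) - 4742) = 1/((19 + 8064) - 4742) = 1/(8083 - 4742) = 1/3341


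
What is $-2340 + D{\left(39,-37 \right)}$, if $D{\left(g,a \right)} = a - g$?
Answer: $-2416$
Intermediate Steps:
$-2340 + D{\left(39,-37 \right)} = -2340 - 76 = -2416$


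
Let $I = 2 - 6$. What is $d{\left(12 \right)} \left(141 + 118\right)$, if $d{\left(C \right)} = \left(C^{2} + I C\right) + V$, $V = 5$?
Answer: $26159$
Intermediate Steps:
$I = -4$
$d{\left(C \right)} = 5 + C^{2} - 4 C$ ($d{\left(C \right)} = \left(C^{2} - 4 C\right) + 5 = 5 + C^{2} - 4 C$)
$d{\left(12 \right)} \left(141 + 118\right) = \left(5 + 12^{2} - 48\right) \left(141 + 118\right) = \left(5 + 144 - 48\right) 259 = 101 \cdot 259 = 26159$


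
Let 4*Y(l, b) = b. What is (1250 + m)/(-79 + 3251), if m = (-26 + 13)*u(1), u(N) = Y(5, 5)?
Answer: 4935/12688 ≈ 0.38895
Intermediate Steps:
Y(l, b) = b/4
u(N) = 5/4 (u(N) = (¼)*5 = 5/4)
m = -65/4 (m = (-26 + 13)*(5/4) = -13*5/4 = -65/4 ≈ -16.250)
(1250 + m)/(-79 + 3251) = (1250 - 65/4)/(-79 + 3251) = (4935/4)/3172 = (4935/4)*(1/3172) = 4935/12688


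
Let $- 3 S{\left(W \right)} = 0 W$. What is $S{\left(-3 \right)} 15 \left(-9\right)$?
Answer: $0$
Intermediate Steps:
$S{\left(W \right)} = 0$ ($S{\left(W \right)} = - \frac{0 W}{3} = \left(- \frac{1}{3}\right) 0 = 0$)
$S{\left(-3 \right)} 15 \left(-9\right) = 0 \cdot 15 \left(-9\right) = 0 \left(-9\right) = 0$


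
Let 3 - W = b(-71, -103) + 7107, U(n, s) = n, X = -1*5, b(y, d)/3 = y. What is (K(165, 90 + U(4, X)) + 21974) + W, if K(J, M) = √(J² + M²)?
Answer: 15083 + √36061 ≈ 15273.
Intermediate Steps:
b(y, d) = 3*y
X = -5
W = -6891 (W = 3 - (3*(-71) + 7107) = 3 - (-213 + 7107) = 3 - 1*6894 = 3 - 6894 = -6891)
(K(165, 90 + U(4, X)) + 21974) + W = (√(165² + (90 + 4)²) + 21974) - 6891 = (√(27225 + 94²) + 21974) - 6891 = (√(27225 + 8836) + 21974) - 6891 = (√36061 + 21974) - 6891 = (21974 + √36061) - 6891 = 15083 + √36061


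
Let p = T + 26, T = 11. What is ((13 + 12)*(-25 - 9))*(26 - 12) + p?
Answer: -11863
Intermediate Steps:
p = 37 (p = 11 + 26 = 37)
((13 + 12)*(-25 - 9))*(26 - 12) + p = ((13 + 12)*(-25 - 9))*(26 - 12) + 37 = (25*(-34))*14 + 37 = -850*14 + 37 = -11900 + 37 = -11863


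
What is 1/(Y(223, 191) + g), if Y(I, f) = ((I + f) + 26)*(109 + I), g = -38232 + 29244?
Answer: 1/137092 ≈ 7.2944e-6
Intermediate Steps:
g = -8988
Y(I, f) = (109 + I)*(26 + I + f) (Y(I, f) = (26 + I + f)*(109 + I) = (109 + I)*(26 + I + f))
1/(Y(223, 191) + g) = 1/((2834 + 223² + 109*191 + 135*223 + 223*191) - 8988) = 1/((2834 + 49729 + 20819 + 30105 + 42593) - 8988) = 1/(146080 - 8988) = 1/137092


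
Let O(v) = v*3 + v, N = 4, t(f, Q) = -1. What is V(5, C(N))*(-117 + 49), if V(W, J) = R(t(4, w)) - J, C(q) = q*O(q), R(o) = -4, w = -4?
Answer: 4624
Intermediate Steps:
O(v) = 4*v (O(v) = 3*v + v = 4*v)
C(q) = 4*q**2 (C(q) = q*(4*q) = 4*q**2)
V(W, J) = -4 - J
V(5, C(N))*(-117 + 49) = (-4 - 4*4**2)*(-117 + 49) = (-4 - 4*16)*(-68) = (-4 - 1*64)*(-68) = (-4 - 64)*(-68) = -68*(-68) = 4624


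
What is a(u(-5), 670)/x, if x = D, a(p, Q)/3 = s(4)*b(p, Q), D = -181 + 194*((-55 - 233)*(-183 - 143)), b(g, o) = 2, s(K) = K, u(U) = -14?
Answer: 24/18214091 ≈ 1.3177e-6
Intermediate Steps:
D = 18214091 (D = -181 + 194*(-288*(-326)) = -181 + 194*93888 = -181 + 18214272 = 18214091)
a(p, Q) = 24 (a(p, Q) = 3*(4*2) = 3*8 = 24)
x = 18214091
a(u(-5), 670)/x = 24/18214091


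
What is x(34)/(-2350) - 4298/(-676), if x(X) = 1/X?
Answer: 85852381/13503100 ≈ 6.3580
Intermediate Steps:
x(34)/(-2350) - 4298/(-676) = 1/(34*(-2350)) - 4298/(-676) = (1/34)*(-1/2350) - 4298*(-1/676) = -1/79900 + 2149/338 = 85852381/13503100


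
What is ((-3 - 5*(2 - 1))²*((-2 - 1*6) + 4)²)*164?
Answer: 167936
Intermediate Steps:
((-3 - 5*(2 - 1))²*((-2 - 1*6) + 4)²)*164 = ((-3 - 5*1)²*((-2 - 6) + 4)²)*164 = ((-3 - 5)²*(-8 + 4)²)*164 = ((-8)²*(-4)²)*164 = (64*16)*164 = 1024*164 = 167936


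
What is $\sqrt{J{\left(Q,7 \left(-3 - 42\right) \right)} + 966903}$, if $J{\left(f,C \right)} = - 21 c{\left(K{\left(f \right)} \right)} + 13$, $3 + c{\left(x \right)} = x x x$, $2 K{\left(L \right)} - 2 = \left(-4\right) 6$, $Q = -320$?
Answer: $\sqrt{994930} \approx 997.46$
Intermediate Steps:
$K{\left(L \right)} = -11$ ($K{\left(L \right)} = 1 + \frac{\left(-4\right) 6}{2} = 1 + \frac{1}{2} \left(-24\right) = 1 - 12 = -11$)
$c{\left(x \right)} = -3 + x^{3}$ ($c{\left(x \right)} = -3 + x x x = -3 + x^{2} x = -3 + x^{3}$)
$J{\left(f,C \right)} = 28027$ ($J{\left(f,C \right)} = - 21 \left(-3 + \left(-11\right)^{3}\right) + 13 = - 21 \left(-3 - 1331\right) + 13 = \left(-21\right) \left(-1334\right) + 13 = 28014 + 13 = 28027$)
$\sqrt{J{\left(Q,7 \left(-3 - 42\right) \right)} + 966903} = \sqrt{28027 + 966903} = \sqrt{994930}$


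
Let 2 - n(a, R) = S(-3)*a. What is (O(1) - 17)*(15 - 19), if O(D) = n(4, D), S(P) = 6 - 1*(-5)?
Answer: 236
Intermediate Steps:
S(P) = 11 (S(P) = 6 + 5 = 11)
n(a, R) = 2 - 11*a
O(D) = -42 (O(D) = 2 - 11*4 = 2 - 44 = -42)
(O(1) - 17)*(15 - 19) = (-42 - 17)*(15 - 19) = -59*(-4) = 236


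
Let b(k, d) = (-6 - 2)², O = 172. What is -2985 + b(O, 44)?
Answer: -2921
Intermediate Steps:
b(k, d) = 64 (b(k, d) = (-8)² = 64)
-2985 + b(O, 44) = -2985 + 64 = -2921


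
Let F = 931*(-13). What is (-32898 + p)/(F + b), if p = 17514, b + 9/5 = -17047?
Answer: 76920/145759 ≈ 0.52772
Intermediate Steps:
b = -85244/5 (b = -9/5 - 17047 = -85244/5 ≈ -17049.)
F = -12103
(-32898 + p)/(F + b) = (-32898 + 17514)/(-12103 - 85244/5) = -15384/(-145759/5) = -15384*(-5/145759) = 76920/145759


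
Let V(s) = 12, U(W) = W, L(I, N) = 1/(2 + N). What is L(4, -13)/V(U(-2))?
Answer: -1/132 ≈ -0.0075758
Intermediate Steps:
L(4, -13)/V(U(-2)) = 1/((2 - 13)*12) = (1/12)/(-11) = -1/11*1/12 = -1/132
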